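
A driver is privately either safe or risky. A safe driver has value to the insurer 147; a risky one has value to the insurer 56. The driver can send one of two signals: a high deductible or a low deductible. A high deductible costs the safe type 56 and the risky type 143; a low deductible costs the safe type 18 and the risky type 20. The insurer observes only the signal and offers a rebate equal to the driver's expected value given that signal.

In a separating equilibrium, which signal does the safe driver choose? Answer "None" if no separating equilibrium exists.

high deductible

Try safe → high deductible, risky → low deductible:
  Under separation the insurer infers type exactly: high deductible → safe (pays 147), low deductible → risky (pays 56).
  Safe: high deductible gives 147 − 56 = 91; low deductible gives 56 − 18 = 38. No deviation. ✓
  Risky: low deductible gives 56 − 20 = 36; high deductible gives 147 − 143 = 4. No deviation. ✓
Both hold — the safe type sends high deductible.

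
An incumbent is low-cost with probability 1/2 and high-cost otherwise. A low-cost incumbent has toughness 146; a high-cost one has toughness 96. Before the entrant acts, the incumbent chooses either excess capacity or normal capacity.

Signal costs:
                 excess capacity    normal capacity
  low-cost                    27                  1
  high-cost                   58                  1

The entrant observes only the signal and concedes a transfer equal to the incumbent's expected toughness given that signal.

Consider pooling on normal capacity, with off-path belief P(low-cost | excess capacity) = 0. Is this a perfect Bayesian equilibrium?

At the pooled signal (normal capacity) the entrant holds the prior 1/2 and pays 1/2·146 + 1/2·96 = 121. Off-path (excess capacity) belief 0 gives 0·146 + 1·96 = 96.
Low-cost: normal capacity gives 121 − 1 = 120; excess capacity gives 96 − 27 = 69. Stays. ✓
High-cost: normal capacity gives 121 − 1 = 120; excess capacity gives 96 − 58 = 38. Stays. ✓

Yes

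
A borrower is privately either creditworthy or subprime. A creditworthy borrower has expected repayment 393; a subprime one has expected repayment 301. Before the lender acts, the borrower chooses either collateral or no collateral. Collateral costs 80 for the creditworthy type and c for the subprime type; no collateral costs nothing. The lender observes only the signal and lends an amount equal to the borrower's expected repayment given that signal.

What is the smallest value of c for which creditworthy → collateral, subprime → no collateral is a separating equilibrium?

92

Under separation: collateral → creditworthy (pays 393); no collateral → subprime (pays 301).
Creditworthy: 393 − 80 = 313 ≥ 301 − 0 = 301. Holds regardless of c. ✓
Subprime: 301 − 0 ≥ 393 − c, so c ≥ 393 − 301 = 92.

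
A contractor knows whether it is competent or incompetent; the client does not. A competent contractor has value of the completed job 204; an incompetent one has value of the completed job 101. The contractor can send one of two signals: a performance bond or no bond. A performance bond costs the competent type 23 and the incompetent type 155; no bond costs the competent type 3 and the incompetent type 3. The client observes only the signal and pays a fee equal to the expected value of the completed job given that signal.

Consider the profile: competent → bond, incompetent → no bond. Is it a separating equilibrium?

Under separation the client infers type exactly: bond → competent (pays 204), no bond → incompetent (pays 101).
Competent: bond gives 204 − 23 = 181; no bond gives 101 − 3 = 98. No deviation. ✓
Incompetent: no bond gives 101 − 3 = 98; bond gives 204 − 155 = 49. No deviation. ✓
Neither type gains from mimicking the other.

Yes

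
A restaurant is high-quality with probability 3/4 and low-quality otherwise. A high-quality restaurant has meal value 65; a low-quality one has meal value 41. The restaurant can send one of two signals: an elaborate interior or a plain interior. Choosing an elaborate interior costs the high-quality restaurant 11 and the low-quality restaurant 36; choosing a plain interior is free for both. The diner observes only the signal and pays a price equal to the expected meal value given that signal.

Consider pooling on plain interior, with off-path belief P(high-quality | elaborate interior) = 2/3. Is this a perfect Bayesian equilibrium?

Yes

At the pooled signal (plain interior) the diner holds the prior 3/4 and pays 3/4·65 + 1/4·41 = 59. Off-path (elaborate interior) belief 2/3 gives 2/3·65 + 1/3·41 = 57.
High-quality: plain interior gives 59 − 0 = 59; elaborate interior gives 57 − 11 = 46. Stays. ✓
Low-quality: plain interior gives 59 − 0 = 59; elaborate interior gives 57 − 36 = 21. Stays. ✓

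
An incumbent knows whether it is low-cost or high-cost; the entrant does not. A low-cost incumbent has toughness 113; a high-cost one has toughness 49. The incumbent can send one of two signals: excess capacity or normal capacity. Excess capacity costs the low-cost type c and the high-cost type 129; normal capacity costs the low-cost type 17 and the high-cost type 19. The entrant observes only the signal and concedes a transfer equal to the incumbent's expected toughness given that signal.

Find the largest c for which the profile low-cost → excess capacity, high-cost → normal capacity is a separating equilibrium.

81

Under separation: excess capacity → low-cost (pays 113); normal capacity → high-cost (pays 49).
High-cost: 49 − 19 = 30 ≥ 113 − 129 = -16. Holds regardless of c. ✓
Low-cost: 113 − c ≥ 49 − 17, so c ≤ 113 − 32 = 81.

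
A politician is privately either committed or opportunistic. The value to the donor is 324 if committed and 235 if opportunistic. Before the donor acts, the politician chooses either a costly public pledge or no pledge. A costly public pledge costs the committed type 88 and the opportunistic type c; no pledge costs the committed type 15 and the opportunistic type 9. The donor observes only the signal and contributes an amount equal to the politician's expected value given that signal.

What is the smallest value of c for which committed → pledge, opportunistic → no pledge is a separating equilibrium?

98

Under separation: pledge → committed (pays 324); no pledge → opportunistic (pays 235).
Committed: 324 − 88 = 236 ≥ 235 − 15 = 220. Holds regardless of c. ✓
Opportunistic: 235 − 9 ≥ 324 − c, so c ≥ 324 − 226 = 98.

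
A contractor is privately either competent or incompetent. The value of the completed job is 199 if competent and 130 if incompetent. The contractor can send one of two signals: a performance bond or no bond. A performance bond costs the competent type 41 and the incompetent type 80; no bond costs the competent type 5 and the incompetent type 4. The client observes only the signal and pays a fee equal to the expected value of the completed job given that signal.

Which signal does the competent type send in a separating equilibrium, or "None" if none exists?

bond

Try competent → bond, incompetent → no bond:
  Under separation the client infers type exactly: bond → competent (pays 199), no bond → incompetent (pays 130).
  Competent: bond gives 199 − 41 = 158; no bond gives 130 − 5 = 125. No deviation. ✓
  Incompetent: no bond gives 130 − 4 = 126; bond gives 199 − 80 = 119. No deviation. ✓
Both hold — the competent type sends bond.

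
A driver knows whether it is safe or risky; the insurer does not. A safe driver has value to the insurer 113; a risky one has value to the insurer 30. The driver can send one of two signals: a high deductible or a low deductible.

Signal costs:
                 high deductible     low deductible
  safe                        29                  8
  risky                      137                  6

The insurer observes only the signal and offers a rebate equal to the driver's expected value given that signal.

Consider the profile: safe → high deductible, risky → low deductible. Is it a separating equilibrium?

If types separate, high deductible earns payment 113 and low deductible earns 30.
Safe: high deductible gives 113 − 29 = 84; low deductible gives 30 − 8 = 22. No deviation. ✓
Risky: low deductible gives 30 − 6 = 24; high deductible gives 113 − 137 = -24. No deviation. ✓
Neither type gains from mimicking the other.

Yes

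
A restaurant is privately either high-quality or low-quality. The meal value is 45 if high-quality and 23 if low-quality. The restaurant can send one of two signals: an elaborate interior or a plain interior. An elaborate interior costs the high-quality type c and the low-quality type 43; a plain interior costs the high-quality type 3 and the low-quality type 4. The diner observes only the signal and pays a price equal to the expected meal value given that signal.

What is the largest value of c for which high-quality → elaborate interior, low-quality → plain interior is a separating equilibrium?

Under separation: elaborate interior → high-quality (pays 45); plain interior → low-quality (pays 23).
Low-quality: 23 − 4 = 19 ≥ 45 − 43 = 2. Holds regardless of c. ✓
High-quality: 45 − c ≥ 23 − 3, so c ≤ 45 − 20 = 25.

25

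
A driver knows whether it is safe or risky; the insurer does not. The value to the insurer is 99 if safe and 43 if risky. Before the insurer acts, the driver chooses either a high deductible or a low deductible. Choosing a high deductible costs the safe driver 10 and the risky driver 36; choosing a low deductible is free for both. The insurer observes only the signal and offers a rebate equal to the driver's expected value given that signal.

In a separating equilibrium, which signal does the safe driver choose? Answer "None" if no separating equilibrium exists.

None

Try safe → high deductible, risky → low deductible:
  If types separate, high deductible earns payment 99 and low deductible earns 43.
  Safe: high deductible gives 99 − 10 = 89; low deductible gives 43 − 0 = 43. No deviation. ✓
  Risky: low deductible gives 43 − 0 = 43; high deductible gives 99 − 36 = 63. Would deviate. ✗
Try safe → low deductible, risky → high deductible:
  If types separate, low deductible earns payment 99 and high deductible earns 43.
  Safe: low deductible gives 99 − 0 = 99; high deductible gives 43 − 10 = 33. No deviation. ✓
  Risky: high deductible gives 43 − 36 = 7; low deductible gives 99 − 0 = 99. Would deviate. ✗
Neither assignment is incentive-compatible.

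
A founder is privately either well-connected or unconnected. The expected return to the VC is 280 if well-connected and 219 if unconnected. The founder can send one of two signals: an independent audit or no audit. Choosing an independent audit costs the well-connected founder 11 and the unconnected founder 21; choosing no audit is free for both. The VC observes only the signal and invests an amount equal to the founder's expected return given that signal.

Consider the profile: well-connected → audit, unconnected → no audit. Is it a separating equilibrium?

If types separate, audit earns payment 280 and no audit earns 219.
Well-connected: audit gives 280 − 11 = 269; no audit gives 219 − 0 = 219. No deviation. ✓
Unconnected: no audit gives 219 − 0 = 219; audit gives 280 − 21 = 259. Would deviate. ✗

No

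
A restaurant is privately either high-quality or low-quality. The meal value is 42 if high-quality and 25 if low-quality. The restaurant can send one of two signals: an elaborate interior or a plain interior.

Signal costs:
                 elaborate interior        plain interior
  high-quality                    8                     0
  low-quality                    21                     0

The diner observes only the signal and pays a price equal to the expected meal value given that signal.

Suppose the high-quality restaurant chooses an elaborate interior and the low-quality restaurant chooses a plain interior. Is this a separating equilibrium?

Yes

If types separate, elaborate interior earns payment 42 and plain interior earns 25.
High-quality: elaborate interior gives 42 − 8 = 34; plain interior gives 25 − 0 = 25. No deviation. ✓
Low-quality: plain interior gives 25 − 0 = 25; elaborate interior gives 42 − 21 = 21. No deviation. ✓
Both incentive constraints hold.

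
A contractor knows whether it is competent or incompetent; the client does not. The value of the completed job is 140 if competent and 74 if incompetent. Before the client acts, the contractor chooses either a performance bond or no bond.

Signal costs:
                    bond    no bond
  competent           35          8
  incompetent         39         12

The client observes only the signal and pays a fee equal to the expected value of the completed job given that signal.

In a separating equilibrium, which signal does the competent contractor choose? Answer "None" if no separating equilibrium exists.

Try competent → bond, incompetent → no bond:
  Under separation the client infers type exactly: bond → competent (pays 140), no bond → incompetent (pays 74).
  Competent: bond gives 140 − 35 = 105; no bond gives 74 − 8 = 66. No deviation. ✓
  Incompetent: no bond gives 74 − 12 = 62; bond gives 140 − 39 = 101. Would deviate. ✗
Try competent → no bond, incompetent → bond:
  Under separation the client infers type exactly: no bond → competent (pays 140), bond → incompetent (pays 74).
  Competent: no bond gives 140 − 8 = 132; bond gives 74 − 35 = 39. No deviation. ✓
  Incompetent: bond gives 74 − 39 = 35; no bond gives 140 − 12 = 128. Would deviate. ✗
Neither assignment is incentive-compatible.

None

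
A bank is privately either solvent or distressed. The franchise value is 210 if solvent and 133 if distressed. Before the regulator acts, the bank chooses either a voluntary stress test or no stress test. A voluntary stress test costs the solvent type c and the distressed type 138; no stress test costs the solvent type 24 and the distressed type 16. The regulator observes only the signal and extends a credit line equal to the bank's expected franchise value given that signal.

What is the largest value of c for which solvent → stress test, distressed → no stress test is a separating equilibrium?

Under separation: stress test → solvent (pays 210); no stress test → distressed (pays 133).
Distressed: 133 − 16 = 117 ≥ 210 − 138 = 72. Holds regardless of c. ✓
Solvent: 210 − c ≥ 133 − 24, so c ≤ 210 − 109 = 101.

101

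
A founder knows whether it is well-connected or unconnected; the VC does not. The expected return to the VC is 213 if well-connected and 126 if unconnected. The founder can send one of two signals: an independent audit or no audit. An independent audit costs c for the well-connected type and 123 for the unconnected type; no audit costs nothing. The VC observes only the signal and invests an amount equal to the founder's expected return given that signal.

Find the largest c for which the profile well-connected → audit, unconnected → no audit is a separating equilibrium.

87

Under separation: audit → well-connected (pays 213); no audit → unconnected (pays 126).
Unconnected: 126 − 0 = 126 ≥ 213 − 123 = 90. Holds regardless of c. ✓
Well-connected: 213 − c ≥ 126 − 0, so c ≤ 213 − 126 = 87.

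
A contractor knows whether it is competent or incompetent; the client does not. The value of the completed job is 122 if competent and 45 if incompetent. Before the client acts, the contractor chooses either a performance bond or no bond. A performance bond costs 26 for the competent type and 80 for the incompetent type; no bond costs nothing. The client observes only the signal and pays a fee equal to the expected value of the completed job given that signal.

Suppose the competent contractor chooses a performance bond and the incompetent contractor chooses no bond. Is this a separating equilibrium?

Yes

If types separate, bond earns payment 122 and no bond earns 45.
Competent: bond gives 122 − 26 = 96; no bond gives 45 − 0 = 45. No deviation. ✓
Incompetent: no bond gives 45 − 0 = 45; bond gives 122 − 80 = 42. No deviation. ✓
Both incentive constraints hold.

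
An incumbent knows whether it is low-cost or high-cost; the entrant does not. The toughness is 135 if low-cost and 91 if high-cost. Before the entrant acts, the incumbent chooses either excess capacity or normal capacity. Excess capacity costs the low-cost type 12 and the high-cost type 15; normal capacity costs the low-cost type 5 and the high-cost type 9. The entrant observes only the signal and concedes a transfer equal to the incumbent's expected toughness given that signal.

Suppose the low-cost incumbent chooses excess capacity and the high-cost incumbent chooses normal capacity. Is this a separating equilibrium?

If types separate, excess capacity earns payment 135 and normal capacity earns 91.
Low-cost: excess capacity gives 135 − 12 = 123; normal capacity gives 91 − 5 = 86. No deviation. ✓
High-cost: normal capacity gives 91 − 9 = 82; excess capacity gives 135 − 15 = 120. Would deviate. ✗

No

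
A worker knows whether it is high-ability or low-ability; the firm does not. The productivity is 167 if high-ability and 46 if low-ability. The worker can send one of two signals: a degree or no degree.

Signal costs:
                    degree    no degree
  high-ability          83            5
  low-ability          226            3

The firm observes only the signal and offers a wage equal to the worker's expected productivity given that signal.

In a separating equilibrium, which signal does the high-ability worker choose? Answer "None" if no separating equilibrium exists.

Try high-ability → degree, low-ability → no degree:
  If types separate, degree earns payment 167 and no degree earns 46.
  High-ability: degree gives 167 − 83 = 84; no degree gives 46 − 5 = 41. No deviation. ✓
  Low-ability: no degree gives 46 − 3 = 43; degree gives 167 − 226 = -59. No deviation. ✓
Both hold — the high-ability type sends degree.

degree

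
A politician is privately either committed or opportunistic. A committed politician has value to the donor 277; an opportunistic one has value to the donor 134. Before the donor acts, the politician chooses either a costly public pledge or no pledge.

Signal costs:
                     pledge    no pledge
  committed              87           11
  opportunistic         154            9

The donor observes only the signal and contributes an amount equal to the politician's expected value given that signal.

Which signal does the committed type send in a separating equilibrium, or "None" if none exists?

Try committed → pledge, opportunistic → no pledge:
  If types separate, pledge earns payment 277 and no pledge earns 134.
  Committed: pledge gives 277 − 87 = 190; no pledge gives 134 − 11 = 123. No deviation. ✓
  Opportunistic: no pledge gives 134 − 9 = 125; pledge gives 277 − 154 = 123. No deviation. ✓
Both hold — the committed type sends pledge.

pledge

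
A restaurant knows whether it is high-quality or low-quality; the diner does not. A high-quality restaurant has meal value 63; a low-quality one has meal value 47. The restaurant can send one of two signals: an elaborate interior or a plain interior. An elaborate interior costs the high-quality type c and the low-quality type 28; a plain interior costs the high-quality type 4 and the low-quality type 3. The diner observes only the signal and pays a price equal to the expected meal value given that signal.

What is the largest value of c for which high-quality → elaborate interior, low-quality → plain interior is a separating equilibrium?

Under separation: elaborate interior → high-quality (pays 63); plain interior → low-quality (pays 47).
Low-quality: 47 − 3 = 44 ≥ 63 − 28 = 35. Holds regardless of c. ✓
High-quality: 63 − c ≥ 47 − 4, so c ≤ 63 − 43 = 20.

20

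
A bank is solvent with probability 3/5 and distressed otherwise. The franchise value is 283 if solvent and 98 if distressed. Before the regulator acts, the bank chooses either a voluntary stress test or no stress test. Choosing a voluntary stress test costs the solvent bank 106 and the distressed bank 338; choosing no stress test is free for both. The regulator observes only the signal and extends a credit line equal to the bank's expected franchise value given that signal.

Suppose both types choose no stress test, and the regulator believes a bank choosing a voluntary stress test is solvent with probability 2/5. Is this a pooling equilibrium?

On the equilibrium path (no stress test) the regulator holds the prior 3/5 and pays 3/5·283 + 2/5·98 = 209. Off-path (stress test) belief 2/5 gives 2/5·283 + 3/5·98 = 172.
Solvent: no stress test gives 209 − 0 = 209; stress test gives 172 − 106 = 66. Stays. ✓
Distressed: no stress test gives 209 − 0 = 209; stress test gives 172 − 338 = -166. Stays. ✓
Beliefs are Bayes-consistent on-path and both types best-respond.

Yes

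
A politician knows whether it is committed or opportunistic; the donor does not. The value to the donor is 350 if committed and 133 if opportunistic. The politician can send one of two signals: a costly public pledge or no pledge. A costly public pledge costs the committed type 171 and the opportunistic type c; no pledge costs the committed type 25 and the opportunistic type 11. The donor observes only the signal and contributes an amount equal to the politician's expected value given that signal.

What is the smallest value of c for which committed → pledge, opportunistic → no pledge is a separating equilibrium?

Under separation: pledge → committed (pays 350); no pledge → opportunistic (pays 133).
Committed: 350 − 171 = 179 ≥ 133 − 25 = 108. Holds regardless of c. ✓
Opportunistic: 133 − 11 ≥ 350 − c, so c ≥ 350 − 122 = 228.

228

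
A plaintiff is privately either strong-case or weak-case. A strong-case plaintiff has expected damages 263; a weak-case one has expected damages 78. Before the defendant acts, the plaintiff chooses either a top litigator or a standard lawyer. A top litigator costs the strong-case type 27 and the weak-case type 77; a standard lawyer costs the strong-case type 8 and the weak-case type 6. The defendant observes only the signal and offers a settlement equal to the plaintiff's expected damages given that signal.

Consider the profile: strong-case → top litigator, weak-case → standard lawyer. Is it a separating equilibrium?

No

Under separation the defendant infers type exactly: top litigator → strong-case (pays 263), standard lawyer → weak-case (pays 78).
Strong-case: top litigator gives 263 − 27 = 236; standard lawyer gives 78 − 8 = 70. No deviation. ✓
Weak-case: standard lawyer gives 78 − 6 = 72; top litigator gives 263 − 77 = 186. Would deviate. ✗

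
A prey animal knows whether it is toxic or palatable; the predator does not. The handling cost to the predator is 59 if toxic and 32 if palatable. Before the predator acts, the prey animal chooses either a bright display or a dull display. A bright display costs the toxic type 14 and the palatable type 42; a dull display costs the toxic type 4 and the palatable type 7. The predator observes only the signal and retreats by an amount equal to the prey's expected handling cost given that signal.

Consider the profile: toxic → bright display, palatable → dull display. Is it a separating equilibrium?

Yes

If types separate, bright display earns payment 59 and dull display earns 32.
Toxic: bright display gives 59 − 14 = 45; dull display gives 32 − 4 = 28. No deviation. ✓
Palatable: dull display gives 32 − 7 = 25; bright display gives 59 − 42 = 17. No deviation. ✓
Both incentive constraints hold.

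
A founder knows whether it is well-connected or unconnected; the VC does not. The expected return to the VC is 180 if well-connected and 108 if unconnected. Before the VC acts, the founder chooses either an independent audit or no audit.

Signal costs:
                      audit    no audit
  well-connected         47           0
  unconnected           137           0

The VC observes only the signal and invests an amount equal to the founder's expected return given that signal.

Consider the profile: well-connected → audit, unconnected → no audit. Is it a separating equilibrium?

If types separate, audit earns payment 180 and no audit earns 108.
Well-connected: audit gives 180 − 47 = 133; no audit gives 108 − 0 = 108. No deviation. ✓
Unconnected: no audit gives 108 − 0 = 108; audit gives 180 − 137 = 43. No deviation. ✓
Neither type gains from mimicking the other.

Yes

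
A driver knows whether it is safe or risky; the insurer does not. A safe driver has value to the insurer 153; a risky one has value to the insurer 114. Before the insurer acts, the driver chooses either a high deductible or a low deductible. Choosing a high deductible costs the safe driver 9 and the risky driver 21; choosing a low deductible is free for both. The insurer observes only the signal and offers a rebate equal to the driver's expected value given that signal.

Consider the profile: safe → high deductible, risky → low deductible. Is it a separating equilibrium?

Under separation the insurer infers type exactly: high deductible → safe (pays 153), low deductible → risky (pays 114).
Safe: high deductible gives 153 − 9 = 144; low deductible gives 114 − 0 = 114. No deviation. ✓
Risky: low deductible gives 114 − 0 = 114; high deductible gives 153 − 21 = 132. Would deviate. ✗

No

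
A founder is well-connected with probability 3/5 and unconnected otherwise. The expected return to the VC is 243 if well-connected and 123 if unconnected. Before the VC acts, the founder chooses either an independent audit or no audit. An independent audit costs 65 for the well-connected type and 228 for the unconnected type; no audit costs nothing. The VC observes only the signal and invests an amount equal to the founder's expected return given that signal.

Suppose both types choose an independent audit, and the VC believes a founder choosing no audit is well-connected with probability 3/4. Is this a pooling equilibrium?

On the equilibrium path (audit) the VC holds the prior 3/5 and pays 3/5·243 + 2/5·123 = 195. Off-path (no audit) belief 3/4 gives 3/4·243 + 1/4·123 = 213.
Well-connected: audit gives 195 − 65 = 130; no audit gives 213 − 0 = 213. Deviates. ✗
Unconnected: audit gives 195 − 228 = -33; no audit gives 213 − 0 = 213. Deviates. ✗

No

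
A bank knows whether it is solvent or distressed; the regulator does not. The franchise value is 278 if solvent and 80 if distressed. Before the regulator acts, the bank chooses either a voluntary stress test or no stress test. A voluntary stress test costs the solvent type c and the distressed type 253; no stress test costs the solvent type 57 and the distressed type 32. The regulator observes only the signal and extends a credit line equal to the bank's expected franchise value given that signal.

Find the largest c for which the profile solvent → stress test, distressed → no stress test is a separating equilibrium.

Under separation: stress test → solvent (pays 278); no stress test → distressed (pays 80).
Distressed: 80 − 32 = 48 ≥ 278 − 253 = 25. Holds regardless of c. ✓
Solvent: 278 − c ≥ 80 − 57, so c ≤ 278 − 23 = 255.

255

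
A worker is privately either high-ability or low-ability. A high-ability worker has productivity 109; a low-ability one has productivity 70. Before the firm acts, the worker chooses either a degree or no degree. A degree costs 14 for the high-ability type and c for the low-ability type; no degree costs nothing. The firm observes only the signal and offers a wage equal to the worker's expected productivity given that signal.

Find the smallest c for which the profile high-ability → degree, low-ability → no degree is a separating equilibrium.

Under separation: degree → high-ability (pays 109); no degree → low-ability (pays 70).
High-ability: 109 − 14 = 95 ≥ 70 − 0 = 70. Holds regardless of c. ✓
Low-ability: 70 − 0 ≥ 109 − c, so c ≥ 109 − 70 = 39.

39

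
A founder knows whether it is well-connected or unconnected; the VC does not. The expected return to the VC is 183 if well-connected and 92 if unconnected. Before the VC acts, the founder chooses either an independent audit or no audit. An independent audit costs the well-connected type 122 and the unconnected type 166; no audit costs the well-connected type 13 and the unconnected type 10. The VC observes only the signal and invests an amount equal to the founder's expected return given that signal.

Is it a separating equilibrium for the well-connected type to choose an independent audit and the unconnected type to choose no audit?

No

If types separate, audit earns payment 183 and no audit earns 92.
Well-connected: audit gives 183 − 122 = 61; no audit gives 92 − 13 = 79. Would deviate. ✗
Unconnected: no audit gives 92 − 10 = 82; audit gives 183 − 166 = 17. No deviation. ✓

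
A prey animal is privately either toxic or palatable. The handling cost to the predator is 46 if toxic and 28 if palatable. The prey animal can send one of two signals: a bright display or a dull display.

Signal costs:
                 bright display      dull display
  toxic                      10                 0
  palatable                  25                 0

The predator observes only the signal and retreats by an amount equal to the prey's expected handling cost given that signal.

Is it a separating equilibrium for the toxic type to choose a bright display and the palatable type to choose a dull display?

Yes

If types separate, bright display earns payment 46 and dull display earns 28.
Toxic: bright display gives 46 − 10 = 36; dull display gives 28 − 0 = 28. No deviation. ✓
Palatable: dull display gives 28 − 0 = 28; bright display gives 46 − 25 = 21. No deviation. ✓
Neither type gains from mimicking the other.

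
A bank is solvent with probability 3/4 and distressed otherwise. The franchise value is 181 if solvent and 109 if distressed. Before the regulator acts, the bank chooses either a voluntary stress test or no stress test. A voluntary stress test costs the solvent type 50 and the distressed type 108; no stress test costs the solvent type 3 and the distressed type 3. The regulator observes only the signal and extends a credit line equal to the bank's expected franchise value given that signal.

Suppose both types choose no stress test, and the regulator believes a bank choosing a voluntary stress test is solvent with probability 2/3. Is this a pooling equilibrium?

Yes

On the equilibrium path (no stress test) the regulator holds the prior 3/4 and pays 3/4·181 + 1/4·109 = 163. Off-path (stress test) belief 2/3 gives 2/3·181 + 1/3·109 = 157.
Solvent: no stress test gives 163 − 3 = 160; stress test gives 157 − 50 = 107. Stays. ✓
Distressed: no stress test gives 163 − 3 = 160; stress test gives 157 − 108 = 49. Stays. ✓
Beliefs are Bayes-consistent on-path and both types best-respond.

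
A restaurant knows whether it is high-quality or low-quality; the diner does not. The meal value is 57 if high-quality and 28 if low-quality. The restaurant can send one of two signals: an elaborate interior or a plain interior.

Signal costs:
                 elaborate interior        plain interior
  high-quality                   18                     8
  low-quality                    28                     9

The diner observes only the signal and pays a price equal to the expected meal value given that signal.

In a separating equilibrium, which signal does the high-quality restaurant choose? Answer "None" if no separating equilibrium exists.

Try high-quality → elaborate interior, low-quality → plain interior:
  If types separate, elaborate interior earns payment 57 and plain interior earns 28.
  High-quality: elaborate interior gives 57 − 18 = 39; plain interior gives 28 − 8 = 20. No deviation. ✓
  Low-quality: plain interior gives 28 − 9 = 19; elaborate interior gives 57 − 28 = 29. Would deviate. ✗
Try high-quality → plain interior, low-quality → elaborate interior:
  If types separate, plain interior earns payment 57 and elaborate interior earns 28.
  High-quality: plain interior gives 57 − 8 = 49; elaborate interior gives 28 − 18 = 10. No deviation. ✓
  Low-quality: elaborate interior gives 28 − 28 = 0; plain interior gives 57 − 9 = 48. Would deviate. ✗
Neither assignment is incentive-compatible.

None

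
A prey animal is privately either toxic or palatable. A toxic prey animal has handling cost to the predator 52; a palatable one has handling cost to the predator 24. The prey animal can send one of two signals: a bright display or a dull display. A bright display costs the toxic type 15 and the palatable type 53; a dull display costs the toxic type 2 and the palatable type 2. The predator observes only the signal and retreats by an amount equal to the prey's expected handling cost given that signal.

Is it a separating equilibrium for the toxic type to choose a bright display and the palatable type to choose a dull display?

Yes

Under separation the predator infers type exactly: bright display → toxic (pays 52), dull display → palatable (pays 24).
Toxic: bright display gives 52 − 15 = 37; dull display gives 24 − 2 = 22. No deviation. ✓
Palatable: dull display gives 24 − 2 = 22; bright display gives 52 − 53 = -1. No deviation. ✓
Both incentive constraints hold.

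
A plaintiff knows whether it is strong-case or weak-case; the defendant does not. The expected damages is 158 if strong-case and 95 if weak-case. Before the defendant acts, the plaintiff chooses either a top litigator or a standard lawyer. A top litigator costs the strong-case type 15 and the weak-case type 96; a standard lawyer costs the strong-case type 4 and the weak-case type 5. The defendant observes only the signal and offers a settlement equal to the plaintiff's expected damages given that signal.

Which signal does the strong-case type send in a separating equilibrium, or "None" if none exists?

Try strong-case → top litigator, weak-case → standard lawyer:
  If types separate, top litigator earns payment 158 and standard lawyer earns 95.
  Strong-case: top litigator gives 158 − 15 = 143; standard lawyer gives 95 − 4 = 91. No deviation. ✓
  Weak-case: standard lawyer gives 95 − 5 = 90; top litigator gives 158 − 96 = 62. No deviation. ✓
Both hold — the strong-case type sends top litigator.

top litigator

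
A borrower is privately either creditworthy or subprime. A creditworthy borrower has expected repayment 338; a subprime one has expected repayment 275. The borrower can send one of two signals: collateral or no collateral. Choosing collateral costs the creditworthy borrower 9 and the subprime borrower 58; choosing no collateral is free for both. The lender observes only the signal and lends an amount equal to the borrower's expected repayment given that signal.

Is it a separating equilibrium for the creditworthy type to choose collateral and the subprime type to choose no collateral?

No

If types separate, collateral earns payment 338 and no collateral earns 275.
Creditworthy: collateral gives 338 − 9 = 329; no collateral gives 275 − 0 = 275. No deviation. ✓
Subprime: no collateral gives 275 − 0 = 275; collateral gives 338 − 58 = 280. Would deviate. ✗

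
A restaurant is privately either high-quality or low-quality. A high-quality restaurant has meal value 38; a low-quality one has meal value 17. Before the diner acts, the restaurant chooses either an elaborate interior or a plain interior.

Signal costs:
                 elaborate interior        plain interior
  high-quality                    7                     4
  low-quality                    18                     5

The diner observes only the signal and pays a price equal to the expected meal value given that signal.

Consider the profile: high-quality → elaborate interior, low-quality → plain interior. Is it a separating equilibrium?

Under separation the diner infers type exactly: elaborate interior → high-quality (pays 38), plain interior → low-quality (pays 17).
High-quality: elaborate interior gives 38 − 7 = 31; plain interior gives 17 − 4 = 13. No deviation. ✓
Low-quality: plain interior gives 17 − 5 = 12; elaborate interior gives 38 − 18 = 20. Would deviate. ✗

No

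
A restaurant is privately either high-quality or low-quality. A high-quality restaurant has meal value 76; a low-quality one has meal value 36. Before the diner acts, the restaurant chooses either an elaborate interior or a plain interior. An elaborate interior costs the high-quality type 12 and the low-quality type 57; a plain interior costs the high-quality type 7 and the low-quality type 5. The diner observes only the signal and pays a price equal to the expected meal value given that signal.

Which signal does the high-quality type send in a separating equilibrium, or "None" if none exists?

Try high-quality → elaborate interior, low-quality → plain interior:
  If types separate, elaborate interior earns payment 76 and plain interior earns 36.
  High-quality: elaborate interior gives 76 − 12 = 64; plain interior gives 36 − 7 = 29. No deviation. ✓
  Low-quality: plain interior gives 36 − 5 = 31; elaborate interior gives 76 − 57 = 19. No deviation. ✓
Both hold — the high-quality type sends elaborate interior.

elaborate interior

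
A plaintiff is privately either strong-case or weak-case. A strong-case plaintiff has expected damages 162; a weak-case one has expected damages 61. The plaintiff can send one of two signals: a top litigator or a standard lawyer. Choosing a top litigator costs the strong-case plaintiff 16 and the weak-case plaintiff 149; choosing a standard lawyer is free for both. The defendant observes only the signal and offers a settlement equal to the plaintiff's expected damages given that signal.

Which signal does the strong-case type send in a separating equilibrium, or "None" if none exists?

top litigator

Try strong-case → top litigator, weak-case → standard lawyer:
  Under separation the defendant infers type exactly: top litigator → strong-case (pays 162), standard lawyer → weak-case (pays 61).
  Strong-case: top litigator gives 162 − 16 = 146; standard lawyer gives 61 − 0 = 61. No deviation. ✓
  Weak-case: standard lawyer gives 61 − 0 = 61; top litigator gives 162 − 149 = 13. No deviation. ✓
Both hold — the strong-case type sends top litigator.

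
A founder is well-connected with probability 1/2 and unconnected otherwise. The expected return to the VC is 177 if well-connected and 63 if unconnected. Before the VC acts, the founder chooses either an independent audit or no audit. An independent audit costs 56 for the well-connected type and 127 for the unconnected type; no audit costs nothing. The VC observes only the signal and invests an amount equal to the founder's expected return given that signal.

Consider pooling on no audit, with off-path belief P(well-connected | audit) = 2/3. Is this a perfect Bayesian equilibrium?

Yes

At the pooled signal (no audit) the VC holds the prior 1/2 and pays 1/2·177 + 1/2·63 = 120. Off-path (audit) belief 2/3 gives 2/3·177 + 1/3·63 = 139.
Well-connected: no audit gives 120 − 0 = 120; audit gives 139 − 56 = 83. Stays. ✓
Unconnected: no audit gives 120 − 0 = 120; audit gives 139 − 127 = 12. Stays. ✓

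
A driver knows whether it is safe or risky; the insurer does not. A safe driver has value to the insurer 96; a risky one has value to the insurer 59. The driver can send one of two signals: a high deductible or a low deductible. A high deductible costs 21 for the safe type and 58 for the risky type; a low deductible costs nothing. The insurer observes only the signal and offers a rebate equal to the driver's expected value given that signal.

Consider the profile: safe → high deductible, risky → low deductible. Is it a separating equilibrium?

Yes

Under separation the insurer infers type exactly: high deductible → safe (pays 96), low deductible → risky (pays 59).
Safe: high deductible gives 96 − 21 = 75; low deductible gives 59 − 0 = 59. No deviation. ✓
Risky: low deductible gives 59 − 0 = 59; high deductible gives 96 − 58 = 38. No deviation. ✓
Both incentive constraints hold.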